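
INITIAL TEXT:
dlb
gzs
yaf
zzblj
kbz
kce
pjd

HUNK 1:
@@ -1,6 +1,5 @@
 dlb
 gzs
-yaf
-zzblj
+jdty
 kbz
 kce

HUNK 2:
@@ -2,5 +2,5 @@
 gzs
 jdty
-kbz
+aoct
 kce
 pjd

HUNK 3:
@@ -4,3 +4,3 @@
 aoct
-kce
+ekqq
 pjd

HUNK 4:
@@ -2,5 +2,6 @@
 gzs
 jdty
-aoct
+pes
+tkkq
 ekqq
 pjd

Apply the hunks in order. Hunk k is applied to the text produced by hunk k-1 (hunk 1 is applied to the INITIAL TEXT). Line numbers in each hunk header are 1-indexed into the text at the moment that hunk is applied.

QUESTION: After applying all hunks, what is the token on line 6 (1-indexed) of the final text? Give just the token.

Answer: ekqq

Derivation:
Hunk 1: at line 1 remove [yaf,zzblj] add [jdty] -> 6 lines: dlb gzs jdty kbz kce pjd
Hunk 2: at line 2 remove [kbz] add [aoct] -> 6 lines: dlb gzs jdty aoct kce pjd
Hunk 3: at line 4 remove [kce] add [ekqq] -> 6 lines: dlb gzs jdty aoct ekqq pjd
Hunk 4: at line 2 remove [aoct] add [pes,tkkq] -> 7 lines: dlb gzs jdty pes tkkq ekqq pjd
Final line 6: ekqq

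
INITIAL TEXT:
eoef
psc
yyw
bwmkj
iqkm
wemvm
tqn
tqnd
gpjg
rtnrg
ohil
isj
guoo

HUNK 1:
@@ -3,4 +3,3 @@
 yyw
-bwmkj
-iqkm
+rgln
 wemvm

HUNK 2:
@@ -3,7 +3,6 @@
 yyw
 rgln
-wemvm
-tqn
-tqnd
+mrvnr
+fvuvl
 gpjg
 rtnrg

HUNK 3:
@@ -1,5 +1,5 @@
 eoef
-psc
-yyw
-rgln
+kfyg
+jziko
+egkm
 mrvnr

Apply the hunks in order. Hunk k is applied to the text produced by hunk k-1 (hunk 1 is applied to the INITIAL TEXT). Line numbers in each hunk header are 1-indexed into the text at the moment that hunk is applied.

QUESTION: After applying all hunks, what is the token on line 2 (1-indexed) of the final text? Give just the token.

Hunk 1: at line 3 remove [bwmkj,iqkm] add [rgln] -> 12 lines: eoef psc yyw rgln wemvm tqn tqnd gpjg rtnrg ohil isj guoo
Hunk 2: at line 3 remove [wemvm,tqn,tqnd] add [mrvnr,fvuvl] -> 11 lines: eoef psc yyw rgln mrvnr fvuvl gpjg rtnrg ohil isj guoo
Hunk 3: at line 1 remove [psc,yyw,rgln] add [kfyg,jziko,egkm] -> 11 lines: eoef kfyg jziko egkm mrvnr fvuvl gpjg rtnrg ohil isj guoo
Final line 2: kfyg

Answer: kfyg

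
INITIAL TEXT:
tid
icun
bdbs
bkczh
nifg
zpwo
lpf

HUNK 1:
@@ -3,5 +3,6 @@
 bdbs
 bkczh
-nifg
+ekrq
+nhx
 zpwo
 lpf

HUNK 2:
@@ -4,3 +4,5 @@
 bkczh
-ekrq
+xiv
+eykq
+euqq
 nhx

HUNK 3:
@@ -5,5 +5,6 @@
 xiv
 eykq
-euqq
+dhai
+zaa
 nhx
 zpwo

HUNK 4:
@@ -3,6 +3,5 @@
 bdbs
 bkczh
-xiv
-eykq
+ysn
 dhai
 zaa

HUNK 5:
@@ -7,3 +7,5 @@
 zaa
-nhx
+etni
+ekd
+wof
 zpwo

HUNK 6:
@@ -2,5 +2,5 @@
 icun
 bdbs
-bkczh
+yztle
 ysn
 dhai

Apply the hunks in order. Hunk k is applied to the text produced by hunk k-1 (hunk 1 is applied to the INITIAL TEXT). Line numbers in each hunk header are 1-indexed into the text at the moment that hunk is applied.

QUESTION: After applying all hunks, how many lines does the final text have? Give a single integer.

Hunk 1: at line 3 remove [nifg] add [ekrq,nhx] -> 8 lines: tid icun bdbs bkczh ekrq nhx zpwo lpf
Hunk 2: at line 4 remove [ekrq] add [xiv,eykq,euqq] -> 10 lines: tid icun bdbs bkczh xiv eykq euqq nhx zpwo lpf
Hunk 3: at line 5 remove [euqq] add [dhai,zaa] -> 11 lines: tid icun bdbs bkczh xiv eykq dhai zaa nhx zpwo lpf
Hunk 4: at line 3 remove [xiv,eykq] add [ysn] -> 10 lines: tid icun bdbs bkczh ysn dhai zaa nhx zpwo lpf
Hunk 5: at line 7 remove [nhx] add [etni,ekd,wof] -> 12 lines: tid icun bdbs bkczh ysn dhai zaa etni ekd wof zpwo lpf
Hunk 6: at line 2 remove [bkczh] add [yztle] -> 12 lines: tid icun bdbs yztle ysn dhai zaa etni ekd wof zpwo lpf
Final line count: 12

Answer: 12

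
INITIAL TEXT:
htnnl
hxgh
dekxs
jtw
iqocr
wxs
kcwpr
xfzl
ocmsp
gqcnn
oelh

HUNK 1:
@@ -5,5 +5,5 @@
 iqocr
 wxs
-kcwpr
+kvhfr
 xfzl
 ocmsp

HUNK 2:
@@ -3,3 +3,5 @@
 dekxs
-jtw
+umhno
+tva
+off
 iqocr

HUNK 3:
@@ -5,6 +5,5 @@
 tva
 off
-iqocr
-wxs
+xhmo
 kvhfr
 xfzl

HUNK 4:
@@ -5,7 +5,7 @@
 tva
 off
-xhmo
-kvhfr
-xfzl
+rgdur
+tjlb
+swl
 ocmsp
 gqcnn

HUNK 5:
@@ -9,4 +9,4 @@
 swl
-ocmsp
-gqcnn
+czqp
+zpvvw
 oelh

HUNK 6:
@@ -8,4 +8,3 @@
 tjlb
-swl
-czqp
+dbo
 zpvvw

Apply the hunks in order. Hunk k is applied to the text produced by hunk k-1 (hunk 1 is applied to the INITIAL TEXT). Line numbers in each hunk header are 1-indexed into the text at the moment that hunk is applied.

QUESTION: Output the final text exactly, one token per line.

Hunk 1: at line 5 remove [kcwpr] add [kvhfr] -> 11 lines: htnnl hxgh dekxs jtw iqocr wxs kvhfr xfzl ocmsp gqcnn oelh
Hunk 2: at line 3 remove [jtw] add [umhno,tva,off] -> 13 lines: htnnl hxgh dekxs umhno tva off iqocr wxs kvhfr xfzl ocmsp gqcnn oelh
Hunk 3: at line 5 remove [iqocr,wxs] add [xhmo] -> 12 lines: htnnl hxgh dekxs umhno tva off xhmo kvhfr xfzl ocmsp gqcnn oelh
Hunk 4: at line 5 remove [xhmo,kvhfr,xfzl] add [rgdur,tjlb,swl] -> 12 lines: htnnl hxgh dekxs umhno tva off rgdur tjlb swl ocmsp gqcnn oelh
Hunk 5: at line 9 remove [ocmsp,gqcnn] add [czqp,zpvvw] -> 12 lines: htnnl hxgh dekxs umhno tva off rgdur tjlb swl czqp zpvvw oelh
Hunk 6: at line 8 remove [swl,czqp] add [dbo] -> 11 lines: htnnl hxgh dekxs umhno tva off rgdur tjlb dbo zpvvw oelh

Answer: htnnl
hxgh
dekxs
umhno
tva
off
rgdur
tjlb
dbo
zpvvw
oelh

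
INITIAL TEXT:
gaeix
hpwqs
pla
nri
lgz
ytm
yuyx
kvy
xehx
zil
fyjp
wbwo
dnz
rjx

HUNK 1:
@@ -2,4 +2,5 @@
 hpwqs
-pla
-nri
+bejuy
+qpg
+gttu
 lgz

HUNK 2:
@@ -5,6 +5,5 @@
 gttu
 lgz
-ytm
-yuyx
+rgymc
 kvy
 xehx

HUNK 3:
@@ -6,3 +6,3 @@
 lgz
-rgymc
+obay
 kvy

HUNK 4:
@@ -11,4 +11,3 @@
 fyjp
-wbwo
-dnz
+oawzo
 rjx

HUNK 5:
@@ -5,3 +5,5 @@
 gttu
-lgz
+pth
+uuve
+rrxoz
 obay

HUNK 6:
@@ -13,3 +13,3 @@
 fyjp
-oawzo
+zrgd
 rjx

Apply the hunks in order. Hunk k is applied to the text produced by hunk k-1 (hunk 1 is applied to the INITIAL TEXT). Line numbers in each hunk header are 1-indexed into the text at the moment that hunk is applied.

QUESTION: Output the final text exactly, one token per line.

Hunk 1: at line 2 remove [pla,nri] add [bejuy,qpg,gttu] -> 15 lines: gaeix hpwqs bejuy qpg gttu lgz ytm yuyx kvy xehx zil fyjp wbwo dnz rjx
Hunk 2: at line 5 remove [ytm,yuyx] add [rgymc] -> 14 lines: gaeix hpwqs bejuy qpg gttu lgz rgymc kvy xehx zil fyjp wbwo dnz rjx
Hunk 3: at line 6 remove [rgymc] add [obay] -> 14 lines: gaeix hpwqs bejuy qpg gttu lgz obay kvy xehx zil fyjp wbwo dnz rjx
Hunk 4: at line 11 remove [wbwo,dnz] add [oawzo] -> 13 lines: gaeix hpwqs bejuy qpg gttu lgz obay kvy xehx zil fyjp oawzo rjx
Hunk 5: at line 5 remove [lgz] add [pth,uuve,rrxoz] -> 15 lines: gaeix hpwqs bejuy qpg gttu pth uuve rrxoz obay kvy xehx zil fyjp oawzo rjx
Hunk 6: at line 13 remove [oawzo] add [zrgd] -> 15 lines: gaeix hpwqs bejuy qpg gttu pth uuve rrxoz obay kvy xehx zil fyjp zrgd rjx

Answer: gaeix
hpwqs
bejuy
qpg
gttu
pth
uuve
rrxoz
obay
kvy
xehx
zil
fyjp
zrgd
rjx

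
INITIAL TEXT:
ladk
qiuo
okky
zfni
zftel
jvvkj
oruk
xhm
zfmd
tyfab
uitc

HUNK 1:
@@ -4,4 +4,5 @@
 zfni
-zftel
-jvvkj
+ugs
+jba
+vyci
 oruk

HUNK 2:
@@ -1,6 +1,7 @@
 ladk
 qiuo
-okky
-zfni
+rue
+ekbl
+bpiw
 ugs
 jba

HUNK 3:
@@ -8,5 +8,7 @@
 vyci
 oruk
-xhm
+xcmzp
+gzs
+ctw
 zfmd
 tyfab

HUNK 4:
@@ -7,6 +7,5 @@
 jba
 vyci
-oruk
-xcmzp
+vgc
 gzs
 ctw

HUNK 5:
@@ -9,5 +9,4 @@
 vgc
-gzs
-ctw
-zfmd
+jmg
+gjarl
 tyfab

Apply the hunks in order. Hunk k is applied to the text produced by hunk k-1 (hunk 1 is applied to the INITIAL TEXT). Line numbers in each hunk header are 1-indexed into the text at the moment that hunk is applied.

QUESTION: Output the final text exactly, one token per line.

Answer: ladk
qiuo
rue
ekbl
bpiw
ugs
jba
vyci
vgc
jmg
gjarl
tyfab
uitc

Derivation:
Hunk 1: at line 4 remove [zftel,jvvkj] add [ugs,jba,vyci] -> 12 lines: ladk qiuo okky zfni ugs jba vyci oruk xhm zfmd tyfab uitc
Hunk 2: at line 1 remove [okky,zfni] add [rue,ekbl,bpiw] -> 13 lines: ladk qiuo rue ekbl bpiw ugs jba vyci oruk xhm zfmd tyfab uitc
Hunk 3: at line 8 remove [xhm] add [xcmzp,gzs,ctw] -> 15 lines: ladk qiuo rue ekbl bpiw ugs jba vyci oruk xcmzp gzs ctw zfmd tyfab uitc
Hunk 4: at line 7 remove [oruk,xcmzp] add [vgc] -> 14 lines: ladk qiuo rue ekbl bpiw ugs jba vyci vgc gzs ctw zfmd tyfab uitc
Hunk 5: at line 9 remove [gzs,ctw,zfmd] add [jmg,gjarl] -> 13 lines: ladk qiuo rue ekbl bpiw ugs jba vyci vgc jmg gjarl tyfab uitc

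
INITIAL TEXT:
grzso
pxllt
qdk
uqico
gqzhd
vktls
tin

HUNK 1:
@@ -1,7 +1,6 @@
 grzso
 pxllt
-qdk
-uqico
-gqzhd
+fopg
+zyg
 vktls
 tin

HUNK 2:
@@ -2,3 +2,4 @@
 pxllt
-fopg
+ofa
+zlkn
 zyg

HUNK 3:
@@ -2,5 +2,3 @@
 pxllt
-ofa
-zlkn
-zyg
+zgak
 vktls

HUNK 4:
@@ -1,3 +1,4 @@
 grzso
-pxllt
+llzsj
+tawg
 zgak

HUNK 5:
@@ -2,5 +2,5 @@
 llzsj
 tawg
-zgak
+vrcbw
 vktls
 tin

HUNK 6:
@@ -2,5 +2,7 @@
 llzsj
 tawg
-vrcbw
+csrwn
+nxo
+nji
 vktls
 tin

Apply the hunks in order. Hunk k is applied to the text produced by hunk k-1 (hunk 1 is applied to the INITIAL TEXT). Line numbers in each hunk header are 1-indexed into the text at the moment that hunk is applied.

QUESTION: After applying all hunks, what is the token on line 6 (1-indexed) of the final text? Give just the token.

Answer: nji

Derivation:
Hunk 1: at line 1 remove [qdk,uqico,gqzhd] add [fopg,zyg] -> 6 lines: grzso pxllt fopg zyg vktls tin
Hunk 2: at line 2 remove [fopg] add [ofa,zlkn] -> 7 lines: grzso pxllt ofa zlkn zyg vktls tin
Hunk 3: at line 2 remove [ofa,zlkn,zyg] add [zgak] -> 5 lines: grzso pxllt zgak vktls tin
Hunk 4: at line 1 remove [pxllt] add [llzsj,tawg] -> 6 lines: grzso llzsj tawg zgak vktls tin
Hunk 5: at line 2 remove [zgak] add [vrcbw] -> 6 lines: grzso llzsj tawg vrcbw vktls tin
Hunk 6: at line 2 remove [vrcbw] add [csrwn,nxo,nji] -> 8 lines: grzso llzsj tawg csrwn nxo nji vktls tin
Final line 6: nji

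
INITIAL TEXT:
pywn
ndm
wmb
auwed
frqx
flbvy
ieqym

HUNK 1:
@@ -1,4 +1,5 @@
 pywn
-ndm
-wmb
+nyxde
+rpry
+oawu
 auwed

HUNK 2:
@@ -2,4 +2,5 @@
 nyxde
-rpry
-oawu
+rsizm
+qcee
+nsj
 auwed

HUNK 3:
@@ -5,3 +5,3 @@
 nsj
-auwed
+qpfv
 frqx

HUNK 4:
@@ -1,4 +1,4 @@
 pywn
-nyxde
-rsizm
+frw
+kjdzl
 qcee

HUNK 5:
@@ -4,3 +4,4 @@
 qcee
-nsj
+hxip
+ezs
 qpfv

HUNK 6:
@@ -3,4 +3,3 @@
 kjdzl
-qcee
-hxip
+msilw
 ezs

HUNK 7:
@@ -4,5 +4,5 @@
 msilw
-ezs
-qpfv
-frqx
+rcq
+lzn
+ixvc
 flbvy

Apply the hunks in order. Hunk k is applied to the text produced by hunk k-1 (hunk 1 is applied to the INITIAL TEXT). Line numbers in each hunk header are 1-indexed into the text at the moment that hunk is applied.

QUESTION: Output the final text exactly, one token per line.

Hunk 1: at line 1 remove [ndm,wmb] add [nyxde,rpry,oawu] -> 8 lines: pywn nyxde rpry oawu auwed frqx flbvy ieqym
Hunk 2: at line 2 remove [rpry,oawu] add [rsizm,qcee,nsj] -> 9 lines: pywn nyxde rsizm qcee nsj auwed frqx flbvy ieqym
Hunk 3: at line 5 remove [auwed] add [qpfv] -> 9 lines: pywn nyxde rsizm qcee nsj qpfv frqx flbvy ieqym
Hunk 4: at line 1 remove [nyxde,rsizm] add [frw,kjdzl] -> 9 lines: pywn frw kjdzl qcee nsj qpfv frqx flbvy ieqym
Hunk 5: at line 4 remove [nsj] add [hxip,ezs] -> 10 lines: pywn frw kjdzl qcee hxip ezs qpfv frqx flbvy ieqym
Hunk 6: at line 3 remove [qcee,hxip] add [msilw] -> 9 lines: pywn frw kjdzl msilw ezs qpfv frqx flbvy ieqym
Hunk 7: at line 4 remove [ezs,qpfv,frqx] add [rcq,lzn,ixvc] -> 9 lines: pywn frw kjdzl msilw rcq lzn ixvc flbvy ieqym

Answer: pywn
frw
kjdzl
msilw
rcq
lzn
ixvc
flbvy
ieqym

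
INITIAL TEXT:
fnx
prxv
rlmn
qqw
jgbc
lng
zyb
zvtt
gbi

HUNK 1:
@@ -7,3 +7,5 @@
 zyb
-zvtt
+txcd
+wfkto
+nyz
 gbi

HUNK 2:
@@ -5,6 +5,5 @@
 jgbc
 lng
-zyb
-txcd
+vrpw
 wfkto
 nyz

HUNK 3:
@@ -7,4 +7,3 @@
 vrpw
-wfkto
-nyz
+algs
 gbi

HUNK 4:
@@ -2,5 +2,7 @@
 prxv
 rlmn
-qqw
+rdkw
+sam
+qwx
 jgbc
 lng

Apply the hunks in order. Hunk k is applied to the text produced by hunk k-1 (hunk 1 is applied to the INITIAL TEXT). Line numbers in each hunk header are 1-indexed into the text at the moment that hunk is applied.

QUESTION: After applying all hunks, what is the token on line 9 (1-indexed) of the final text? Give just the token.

Answer: vrpw

Derivation:
Hunk 1: at line 7 remove [zvtt] add [txcd,wfkto,nyz] -> 11 lines: fnx prxv rlmn qqw jgbc lng zyb txcd wfkto nyz gbi
Hunk 2: at line 5 remove [zyb,txcd] add [vrpw] -> 10 lines: fnx prxv rlmn qqw jgbc lng vrpw wfkto nyz gbi
Hunk 3: at line 7 remove [wfkto,nyz] add [algs] -> 9 lines: fnx prxv rlmn qqw jgbc lng vrpw algs gbi
Hunk 4: at line 2 remove [qqw] add [rdkw,sam,qwx] -> 11 lines: fnx prxv rlmn rdkw sam qwx jgbc lng vrpw algs gbi
Final line 9: vrpw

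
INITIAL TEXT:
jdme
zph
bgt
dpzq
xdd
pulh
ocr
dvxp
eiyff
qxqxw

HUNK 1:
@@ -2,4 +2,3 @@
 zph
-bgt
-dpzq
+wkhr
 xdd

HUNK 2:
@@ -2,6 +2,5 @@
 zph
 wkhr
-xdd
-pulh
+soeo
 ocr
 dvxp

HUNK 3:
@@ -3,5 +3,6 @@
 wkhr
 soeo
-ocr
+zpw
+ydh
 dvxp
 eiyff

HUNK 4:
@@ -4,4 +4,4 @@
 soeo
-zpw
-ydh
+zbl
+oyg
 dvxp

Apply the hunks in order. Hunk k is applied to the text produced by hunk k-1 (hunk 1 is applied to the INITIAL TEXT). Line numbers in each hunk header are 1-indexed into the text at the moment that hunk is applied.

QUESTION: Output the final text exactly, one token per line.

Hunk 1: at line 2 remove [bgt,dpzq] add [wkhr] -> 9 lines: jdme zph wkhr xdd pulh ocr dvxp eiyff qxqxw
Hunk 2: at line 2 remove [xdd,pulh] add [soeo] -> 8 lines: jdme zph wkhr soeo ocr dvxp eiyff qxqxw
Hunk 3: at line 3 remove [ocr] add [zpw,ydh] -> 9 lines: jdme zph wkhr soeo zpw ydh dvxp eiyff qxqxw
Hunk 4: at line 4 remove [zpw,ydh] add [zbl,oyg] -> 9 lines: jdme zph wkhr soeo zbl oyg dvxp eiyff qxqxw

Answer: jdme
zph
wkhr
soeo
zbl
oyg
dvxp
eiyff
qxqxw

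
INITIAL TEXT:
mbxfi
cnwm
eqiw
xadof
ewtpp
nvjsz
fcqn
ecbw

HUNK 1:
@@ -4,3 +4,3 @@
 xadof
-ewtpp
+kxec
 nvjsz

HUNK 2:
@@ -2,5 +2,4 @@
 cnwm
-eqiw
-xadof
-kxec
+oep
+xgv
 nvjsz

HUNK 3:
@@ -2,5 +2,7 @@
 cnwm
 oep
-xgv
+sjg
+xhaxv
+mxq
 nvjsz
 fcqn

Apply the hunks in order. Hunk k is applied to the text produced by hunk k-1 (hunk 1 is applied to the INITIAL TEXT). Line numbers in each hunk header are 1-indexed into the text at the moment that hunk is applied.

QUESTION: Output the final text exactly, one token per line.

Hunk 1: at line 4 remove [ewtpp] add [kxec] -> 8 lines: mbxfi cnwm eqiw xadof kxec nvjsz fcqn ecbw
Hunk 2: at line 2 remove [eqiw,xadof,kxec] add [oep,xgv] -> 7 lines: mbxfi cnwm oep xgv nvjsz fcqn ecbw
Hunk 3: at line 2 remove [xgv] add [sjg,xhaxv,mxq] -> 9 lines: mbxfi cnwm oep sjg xhaxv mxq nvjsz fcqn ecbw

Answer: mbxfi
cnwm
oep
sjg
xhaxv
mxq
nvjsz
fcqn
ecbw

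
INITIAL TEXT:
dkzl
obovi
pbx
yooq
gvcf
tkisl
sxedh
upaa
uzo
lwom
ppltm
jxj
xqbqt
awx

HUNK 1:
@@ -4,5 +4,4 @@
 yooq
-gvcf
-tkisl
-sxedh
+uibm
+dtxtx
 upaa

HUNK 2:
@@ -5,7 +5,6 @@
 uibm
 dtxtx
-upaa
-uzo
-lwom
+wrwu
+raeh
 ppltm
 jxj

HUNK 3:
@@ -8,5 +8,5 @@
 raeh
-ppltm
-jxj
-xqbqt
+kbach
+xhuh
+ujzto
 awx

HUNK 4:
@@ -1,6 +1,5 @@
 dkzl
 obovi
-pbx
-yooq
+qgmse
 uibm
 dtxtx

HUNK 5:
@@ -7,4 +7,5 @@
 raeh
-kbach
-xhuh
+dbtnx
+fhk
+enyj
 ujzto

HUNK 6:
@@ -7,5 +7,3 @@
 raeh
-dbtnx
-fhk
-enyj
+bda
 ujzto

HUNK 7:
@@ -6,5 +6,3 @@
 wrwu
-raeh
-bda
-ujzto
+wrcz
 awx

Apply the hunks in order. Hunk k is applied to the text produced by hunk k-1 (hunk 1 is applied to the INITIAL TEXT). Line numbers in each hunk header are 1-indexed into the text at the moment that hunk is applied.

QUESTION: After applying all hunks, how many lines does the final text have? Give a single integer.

Hunk 1: at line 4 remove [gvcf,tkisl,sxedh] add [uibm,dtxtx] -> 13 lines: dkzl obovi pbx yooq uibm dtxtx upaa uzo lwom ppltm jxj xqbqt awx
Hunk 2: at line 5 remove [upaa,uzo,lwom] add [wrwu,raeh] -> 12 lines: dkzl obovi pbx yooq uibm dtxtx wrwu raeh ppltm jxj xqbqt awx
Hunk 3: at line 8 remove [ppltm,jxj,xqbqt] add [kbach,xhuh,ujzto] -> 12 lines: dkzl obovi pbx yooq uibm dtxtx wrwu raeh kbach xhuh ujzto awx
Hunk 4: at line 1 remove [pbx,yooq] add [qgmse] -> 11 lines: dkzl obovi qgmse uibm dtxtx wrwu raeh kbach xhuh ujzto awx
Hunk 5: at line 7 remove [kbach,xhuh] add [dbtnx,fhk,enyj] -> 12 lines: dkzl obovi qgmse uibm dtxtx wrwu raeh dbtnx fhk enyj ujzto awx
Hunk 6: at line 7 remove [dbtnx,fhk,enyj] add [bda] -> 10 lines: dkzl obovi qgmse uibm dtxtx wrwu raeh bda ujzto awx
Hunk 7: at line 6 remove [raeh,bda,ujzto] add [wrcz] -> 8 lines: dkzl obovi qgmse uibm dtxtx wrwu wrcz awx
Final line count: 8

Answer: 8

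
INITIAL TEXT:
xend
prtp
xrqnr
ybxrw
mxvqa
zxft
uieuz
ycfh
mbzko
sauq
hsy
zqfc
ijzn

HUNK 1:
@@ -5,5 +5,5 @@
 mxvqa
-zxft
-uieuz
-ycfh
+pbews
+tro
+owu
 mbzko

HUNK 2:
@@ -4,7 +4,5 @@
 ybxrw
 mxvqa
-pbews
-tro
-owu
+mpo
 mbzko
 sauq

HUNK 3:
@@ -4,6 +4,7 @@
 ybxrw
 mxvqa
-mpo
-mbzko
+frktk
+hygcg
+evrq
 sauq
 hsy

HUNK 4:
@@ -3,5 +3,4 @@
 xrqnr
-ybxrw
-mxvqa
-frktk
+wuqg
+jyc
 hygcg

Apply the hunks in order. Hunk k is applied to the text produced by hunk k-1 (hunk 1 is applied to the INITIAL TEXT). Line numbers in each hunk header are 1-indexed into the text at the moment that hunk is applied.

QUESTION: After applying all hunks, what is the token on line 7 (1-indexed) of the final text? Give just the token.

Answer: evrq

Derivation:
Hunk 1: at line 5 remove [zxft,uieuz,ycfh] add [pbews,tro,owu] -> 13 lines: xend prtp xrqnr ybxrw mxvqa pbews tro owu mbzko sauq hsy zqfc ijzn
Hunk 2: at line 4 remove [pbews,tro,owu] add [mpo] -> 11 lines: xend prtp xrqnr ybxrw mxvqa mpo mbzko sauq hsy zqfc ijzn
Hunk 3: at line 4 remove [mpo,mbzko] add [frktk,hygcg,evrq] -> 12 lines: xend prtp xrqnr ybxrw mxvqa frktk hygcg evrq sauq hsy zqfc ijzn
Hunk 4: at line 3 remove [ybxrw,mxvqa,frktk] add [wuqg,jyc] -> 11 lines: xend prtp xrqnr wuqg jyc hygcg evrq sauq hsy zqfc ijzn
Final line 7: evrq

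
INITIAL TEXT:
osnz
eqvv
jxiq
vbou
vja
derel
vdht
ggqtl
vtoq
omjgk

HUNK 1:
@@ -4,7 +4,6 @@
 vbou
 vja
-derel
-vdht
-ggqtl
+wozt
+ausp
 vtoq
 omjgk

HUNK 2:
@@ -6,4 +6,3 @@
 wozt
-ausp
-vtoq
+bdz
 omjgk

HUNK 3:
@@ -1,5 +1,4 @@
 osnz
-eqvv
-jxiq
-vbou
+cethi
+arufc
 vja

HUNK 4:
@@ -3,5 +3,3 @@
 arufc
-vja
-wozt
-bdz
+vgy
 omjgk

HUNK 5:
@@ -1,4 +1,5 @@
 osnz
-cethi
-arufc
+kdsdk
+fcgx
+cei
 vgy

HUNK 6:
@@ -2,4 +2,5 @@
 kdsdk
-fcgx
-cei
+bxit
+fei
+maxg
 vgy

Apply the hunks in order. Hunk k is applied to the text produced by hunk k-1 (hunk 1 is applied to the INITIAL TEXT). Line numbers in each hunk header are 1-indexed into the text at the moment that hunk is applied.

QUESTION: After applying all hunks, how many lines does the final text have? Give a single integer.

Answer: 7

Derivation:
Hunk 1: at line 4 remove [derel,vdht,ggqtl] add [wozt,ausp] -> 9 lines: osnz eqvv jxiq vbou vja wozt ausp vtoq omjgk
Hunk 2: at line 6 remove [ausp,vtoq] add [bdz] -> 8 lines: osnz eqvv jxiq vbou vja wozt bdz omjgk
Hunk 3: at line 1 remove [eqvv,jxiq,vbou] add [cethi,arufc] -> 7 lines: osnz cethi arufc vja wozt bdz omjgk
Hunk 4: at line 3 remove [vja,wozt,bdz] add [vgy] -> 5 lines: osnz cethi arufc vgy omjgk
Hunk 5: at line 1 remove [cethi,arufc] add [kdsdk,fcgx,cei] -> 6 lines: osnz kdsdk fcgx cei vgy omjgk
Hunk 6: at line 2 remove [fcgx,cei] add [bxit,fei,maxg] -> 7 lines: osnz kdsdk bxit fei maxg vgy omjgk
Final line count: 7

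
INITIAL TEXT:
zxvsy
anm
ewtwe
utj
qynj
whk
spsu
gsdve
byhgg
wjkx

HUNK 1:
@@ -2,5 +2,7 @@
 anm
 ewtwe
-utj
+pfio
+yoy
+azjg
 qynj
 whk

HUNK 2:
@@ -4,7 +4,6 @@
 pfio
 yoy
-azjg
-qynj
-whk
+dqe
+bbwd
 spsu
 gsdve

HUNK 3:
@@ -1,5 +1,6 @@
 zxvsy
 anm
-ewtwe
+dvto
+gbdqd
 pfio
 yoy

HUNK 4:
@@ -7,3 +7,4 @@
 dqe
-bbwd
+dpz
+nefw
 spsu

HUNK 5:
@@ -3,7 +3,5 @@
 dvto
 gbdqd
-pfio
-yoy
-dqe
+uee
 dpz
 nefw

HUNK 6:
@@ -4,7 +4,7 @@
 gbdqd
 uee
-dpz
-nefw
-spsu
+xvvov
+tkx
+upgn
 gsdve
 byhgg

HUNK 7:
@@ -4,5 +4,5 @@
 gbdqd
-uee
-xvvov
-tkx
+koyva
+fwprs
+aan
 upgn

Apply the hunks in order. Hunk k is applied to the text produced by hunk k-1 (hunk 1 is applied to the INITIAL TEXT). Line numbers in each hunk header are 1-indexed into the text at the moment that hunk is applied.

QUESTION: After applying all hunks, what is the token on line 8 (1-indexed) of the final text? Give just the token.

Hunk 1: at line 2 remove [utj] add [pfio,yoy,azjg] -> 12 lines: zxvsy anm ewtwe pfio yoy azjg qynj whk spsu gsdve byhgg wjkx
Hunk 2: at line 4 remove [azjg,qynj,whk] add [dqe,bbwd] -> 11 lines: zxvsy anm ewtwe pfio yoy dqe bbwd spsu gsdve byhgg wjkx
Hunk 3: at line 1 remove [ewtwe] add [dvto,gbdqd] -> 12 lines: zxvsy anm dvto gbdqd pfio yoy dqe bbwd spsu gsdve byhgg wjkx
Hunk 4: at line 7 remove [bbwd] add [dpz,nefw] -> 13 lines: zxvsy anm dvto gbdqd pfio yoy dqe dpz nefw spsu gsdve byhgg wjkx
Hunk 5: at line 3 remove [pfio,yoy,dqe] add [uee] -> 11 lines: zxvsy anm dvto gbdqd uee dpz nefw spsu gsdve byhgg wjkx
Hunk 6: at line 4 remove [dpz,nefw,spsu] add [xvvov,tkx,upgn] -> 11 lines: zxvsy anm dvto gbdqd uee xvvov tkx upgn gsdve byhgg wjkx
Hunk 7: at line 4 remove [uee,xvvov,tkx] add [koyva,fwprs,aan] -> 11 lines: zxvsy anm dvto gbdqd koyva fwprs aan upgn gsdve byhgg wjkx
Final line 8: upgn

Answer: upgn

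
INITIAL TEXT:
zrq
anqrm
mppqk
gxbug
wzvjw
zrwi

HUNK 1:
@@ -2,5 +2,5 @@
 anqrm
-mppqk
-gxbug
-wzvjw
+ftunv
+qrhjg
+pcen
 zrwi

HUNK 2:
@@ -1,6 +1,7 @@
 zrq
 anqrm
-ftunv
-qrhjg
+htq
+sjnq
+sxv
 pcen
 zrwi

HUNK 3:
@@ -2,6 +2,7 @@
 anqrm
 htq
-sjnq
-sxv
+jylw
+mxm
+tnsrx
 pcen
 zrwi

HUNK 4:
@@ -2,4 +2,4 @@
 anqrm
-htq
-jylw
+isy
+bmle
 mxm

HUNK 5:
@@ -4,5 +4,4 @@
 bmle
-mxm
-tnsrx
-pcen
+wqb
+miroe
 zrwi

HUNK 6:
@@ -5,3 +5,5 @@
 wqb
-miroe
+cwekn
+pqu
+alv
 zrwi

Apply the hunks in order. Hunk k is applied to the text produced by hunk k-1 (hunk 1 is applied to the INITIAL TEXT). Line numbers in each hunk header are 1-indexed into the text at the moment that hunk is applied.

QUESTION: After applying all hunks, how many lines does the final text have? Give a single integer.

Hunk 1: at line 2 remove [mppqk,gxbug,wzvjw] add [ftunv,qrhjg,pcen] -> 6 lines: zrq anqrm ftunv qrhjg pcen zrwi
Hunk 2: at line 1 remove [ftunv,qrhjg] add [htq,sjnq,sxv] -> 7 lines: zrq anqrm htq sjnq sxv pcen zrwi
Hunk 3: at line 2 remove [sjnq,sxv] add [jylw,mxm,tnsrx] -> 8 lines: zrq anqrm htq jylw mxm tnsrx pcen zrwi
Hunk 4: at line 2 remove [htq,jylw] add [isy,bmle] -> 8 lines: zrq anqrm isy bmle mxm tnsrx pcen zrwi
Hunk 5: at line 4 remove [mxm,tnsrx,pcen] add [wqb,miroe] -> 7 lines: zrq anqrm isy bmle wqb miroe zrwi
Hunk 6: at line 5 remove [miroe] add [cwekn,pqu,alv] -> 9 lines: zrq anqrm isy bmle wqb cwekn pqu alv zrwi
Final line count: 9

Answer: 9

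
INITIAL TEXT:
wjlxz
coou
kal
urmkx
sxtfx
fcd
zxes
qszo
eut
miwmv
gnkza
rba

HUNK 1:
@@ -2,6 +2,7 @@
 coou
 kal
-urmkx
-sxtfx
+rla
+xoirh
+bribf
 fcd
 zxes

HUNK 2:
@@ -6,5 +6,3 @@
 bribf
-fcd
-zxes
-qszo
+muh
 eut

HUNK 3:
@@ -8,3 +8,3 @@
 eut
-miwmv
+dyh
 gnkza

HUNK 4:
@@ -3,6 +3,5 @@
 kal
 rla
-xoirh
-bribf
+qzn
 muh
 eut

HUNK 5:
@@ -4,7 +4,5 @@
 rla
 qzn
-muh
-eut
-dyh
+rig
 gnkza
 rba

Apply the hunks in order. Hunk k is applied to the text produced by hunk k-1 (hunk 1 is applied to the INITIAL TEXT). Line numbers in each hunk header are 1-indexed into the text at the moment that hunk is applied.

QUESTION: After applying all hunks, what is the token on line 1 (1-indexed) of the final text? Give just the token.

Answer: wjlxz

Derivation:
Hunk 1: at line 2 remove [urmkx,sxtfx] add [rla,xoirh,bribf] -> 13 lines: wjlxz coou kal rla xoirh bribf fcd zxes qszo eut miwmv gnkza rba
Hunk 2: at line 6 remove [fcd,zxes,qszo] add [muh] -> 11 lines: wjlxz coou kal rla xoirh bribf muh eut miwmv gnkza rba
Hunk 3: at line 8 remove [miwmv] add [dyh] -> 11 lines: wjlxz coou kal rla xoirh bribf muh eut dyh gnkza rba
Hunk 4: at line 3 remove [xoirh,bribf] add [qzn] -> 10 lines: wjlxz coou kal rla qzn muh eut dyh gnkza rba
Hunk 5: at line 4 remove [muh,eut,dyh] add [rig] -> 8 lines: wjlxz coou kal rla qzn rig gnkza rba
Final line 1: wjlxz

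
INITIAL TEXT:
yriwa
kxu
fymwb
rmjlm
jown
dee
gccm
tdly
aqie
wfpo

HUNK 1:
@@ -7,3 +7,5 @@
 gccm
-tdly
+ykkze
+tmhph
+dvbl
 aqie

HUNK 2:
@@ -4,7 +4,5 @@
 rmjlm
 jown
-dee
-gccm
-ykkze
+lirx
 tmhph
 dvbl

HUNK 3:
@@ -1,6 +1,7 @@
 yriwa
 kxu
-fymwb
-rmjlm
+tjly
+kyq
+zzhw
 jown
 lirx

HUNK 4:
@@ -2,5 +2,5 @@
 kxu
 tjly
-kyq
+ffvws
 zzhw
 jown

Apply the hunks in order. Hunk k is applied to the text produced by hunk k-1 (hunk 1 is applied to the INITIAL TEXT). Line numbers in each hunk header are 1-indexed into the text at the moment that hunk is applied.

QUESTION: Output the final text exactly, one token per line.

Hunk 1: at line 7 remove [tdly] add [ykkze,tmhph,dvbl] -> 12 lines: yriwa kxu fymwb rmjlm jown dee gccm ykkze tmhph dvbl aqie wfpo
Hunk 2: at line 4 remove [dee,gccm,ykkze] add [lirx] -> 10 lines: yriwa kxu fymwb rmjlm jown lirx tmhph dvbl aqie wfpo
Hunk 3: at line 1 remove [fymwb,rmjlm] add [tjly,kyq,zzhw] -> 11 lines: yriwa kxu tjly kyq zzhw jown lirx tmhph dvbl aqie wfpo
Hunk 4: at line 2 remove [kyq] add [ffvws] -> 11 lines: yriwa kxu tjly ffvws zzhw jown lirx tmhph dvbl aqie wfpo

Answer: yriwa
kxu
tjly
ffvws
zzhw
jown
lirx
tmhph
dvbl
aqie
wfpo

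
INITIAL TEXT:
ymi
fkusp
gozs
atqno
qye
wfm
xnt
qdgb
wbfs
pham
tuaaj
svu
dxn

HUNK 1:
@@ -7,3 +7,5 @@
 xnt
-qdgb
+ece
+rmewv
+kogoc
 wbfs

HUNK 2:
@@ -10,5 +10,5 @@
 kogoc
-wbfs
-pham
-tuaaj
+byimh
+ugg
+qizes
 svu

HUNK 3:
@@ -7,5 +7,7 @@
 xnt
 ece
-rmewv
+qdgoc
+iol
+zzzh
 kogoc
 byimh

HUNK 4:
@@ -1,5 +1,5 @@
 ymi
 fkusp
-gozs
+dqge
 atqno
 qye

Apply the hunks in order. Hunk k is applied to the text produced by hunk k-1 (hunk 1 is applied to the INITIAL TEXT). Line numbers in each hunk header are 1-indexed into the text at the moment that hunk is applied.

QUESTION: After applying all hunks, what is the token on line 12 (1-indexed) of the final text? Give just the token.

Hunk 1: at line 7 remove [qdgb] add [ece,rmewv,kogoc] -> 15 lines: ymi fkusp gozs atqno qye wfm xnt ece rmewv kogoc wbfs pham tuaaj svu dxn
Hunk 2: at line 10 remove [wbfs,pham,tuaaj] add [byimh,ugg,qizes] -> 15 lines: ymi fkusp gozs atqno qye wfm xnt ece rmewv kogoc byimh ugg qizes svu dxn
Hunk 3: at line 7 remove [rmewv] add [qdgoc,iol,zzzh] -> 17 lines: ymi fkusp gozs atqno qye wfm xnt ece qdgoc iol zzzh kogoc byimh ugg qizes svu dxn
Hunk 4: at line 1 remove [gozs] add [dqge] -> 17 lines: ymi fkusp dqge atqno qye wfm xnt ece qdgoc iol zzzh kogoc byimh ugg qizes svu dxn
Final line 12: kogoc

Answer: kogoc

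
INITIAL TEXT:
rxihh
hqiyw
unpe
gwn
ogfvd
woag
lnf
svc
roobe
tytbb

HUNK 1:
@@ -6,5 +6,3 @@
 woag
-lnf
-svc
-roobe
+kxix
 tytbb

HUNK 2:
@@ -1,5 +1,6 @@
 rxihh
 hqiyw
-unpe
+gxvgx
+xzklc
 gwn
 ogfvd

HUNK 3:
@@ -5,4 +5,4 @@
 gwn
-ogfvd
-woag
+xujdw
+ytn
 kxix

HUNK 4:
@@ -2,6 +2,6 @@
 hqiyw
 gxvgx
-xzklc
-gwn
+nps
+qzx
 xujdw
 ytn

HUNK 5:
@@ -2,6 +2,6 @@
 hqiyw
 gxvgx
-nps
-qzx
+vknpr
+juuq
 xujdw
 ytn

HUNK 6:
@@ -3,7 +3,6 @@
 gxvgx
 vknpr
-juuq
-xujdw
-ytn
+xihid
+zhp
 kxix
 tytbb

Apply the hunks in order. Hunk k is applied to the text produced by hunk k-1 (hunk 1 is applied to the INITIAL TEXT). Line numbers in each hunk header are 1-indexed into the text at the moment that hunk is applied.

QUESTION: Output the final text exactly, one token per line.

Hunk 1: at line 6 remove [lnf,svc,roobe] add [kxix] -> 8 lines: rxihh hqiyw unpe gwn ogfvd woag kxix tytbb
Hunk 2: at line 1 remove [unpe] add [gxvgx,xzklc] -> 9 lines: rxihh hqiyw gxvgx xzklc gwn ogfvd woag kxix tytbb
Hunk 3: at line 5 remove [ogfvd,woag] add [xujdw,ytn] -> 9 lines: rxihh hqiyw gxvgx xzklc gwn xujdw ytn kxix tytbb
Hunk 4: at line 2 remove [xzklc,gwn] add [nps,qzx] -> 9 lines: rxihh hqiyw gxvgx nps qzx xujdw ytn kxix tytbb
Hunk 5: at line 2 remove [nps,qzx] add [vknpr,juuq] -> 9 lines: rxihh hqiyw gxvgx vknpr juuq xujdw ytn kxix tytbb
Hunk 6: at line 3 remove [juuq,xujdw,ytn] add [xihid,zhp] -> 8 lines: rxihh hqiyw gxvgx vknpr xihid zhp kxix tytbb

Answer: rxihh
hqiyw
gxvgx
vknpr
xihid
zhp
kxix
tytbb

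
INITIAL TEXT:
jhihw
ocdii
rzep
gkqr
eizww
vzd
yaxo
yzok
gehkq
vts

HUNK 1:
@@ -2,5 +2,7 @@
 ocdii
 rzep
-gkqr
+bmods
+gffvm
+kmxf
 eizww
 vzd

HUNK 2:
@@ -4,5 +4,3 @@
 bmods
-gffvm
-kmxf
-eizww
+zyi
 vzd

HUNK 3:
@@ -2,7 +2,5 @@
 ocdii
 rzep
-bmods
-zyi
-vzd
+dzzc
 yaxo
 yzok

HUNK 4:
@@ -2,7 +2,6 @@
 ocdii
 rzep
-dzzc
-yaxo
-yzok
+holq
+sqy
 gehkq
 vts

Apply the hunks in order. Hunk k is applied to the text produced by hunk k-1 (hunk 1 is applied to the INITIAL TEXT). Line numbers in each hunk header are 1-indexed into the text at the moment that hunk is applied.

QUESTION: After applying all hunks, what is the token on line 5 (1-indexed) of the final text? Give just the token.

Hunk 1: at line 2 remove [gkqr] add [bmods,gffvm,kmxf] -> 12 lines: jhihw ocdii rzep bmods gffvm kmxf eizww vzd yaxo yzok gehkq vts
Hunk 2: at line 4 remove [gffvm,kmxf,eizww] add [zyi] -> 10 lines: jhihw ocdii rzep bmods zyi vzd yaxo yzok gehkq vts
Hunk 3: at line 2 remove [bmods,zyi,vzd] add [dzzc] -> 8 lines: jhihw ocdii rzep dzzc yaxo yzok gehkq vts
Hunk 4: at line 2 remove [dzzc,yaxo,yzok] add [holq,sqy] -> 7 lines: jhihw ocdii rzep holq sqy gehkq vts
Final line 5: sqy

Answer: sqy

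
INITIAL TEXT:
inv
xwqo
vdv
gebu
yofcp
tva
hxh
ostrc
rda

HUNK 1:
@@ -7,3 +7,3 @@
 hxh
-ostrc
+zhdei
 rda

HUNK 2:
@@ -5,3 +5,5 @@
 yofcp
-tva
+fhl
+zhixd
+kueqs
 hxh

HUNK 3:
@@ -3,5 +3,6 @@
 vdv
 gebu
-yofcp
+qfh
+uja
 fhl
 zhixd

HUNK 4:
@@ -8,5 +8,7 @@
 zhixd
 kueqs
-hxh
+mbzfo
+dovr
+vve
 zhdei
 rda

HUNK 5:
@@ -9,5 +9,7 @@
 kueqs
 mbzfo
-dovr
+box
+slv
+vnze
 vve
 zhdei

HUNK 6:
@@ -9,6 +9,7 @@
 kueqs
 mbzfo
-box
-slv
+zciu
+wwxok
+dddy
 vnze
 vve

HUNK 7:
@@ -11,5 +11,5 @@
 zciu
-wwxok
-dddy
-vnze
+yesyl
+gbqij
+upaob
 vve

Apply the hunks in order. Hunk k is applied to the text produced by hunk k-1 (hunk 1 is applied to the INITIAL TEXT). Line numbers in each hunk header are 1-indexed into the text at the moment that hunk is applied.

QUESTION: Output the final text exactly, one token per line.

Hunk 1: at line 7 remove [ostrc] add [zhdei] -> 9 lines: inv xwqo vdv gebu yofcp tva hxh zhdei rda
Hunk 2: at line 5 remove [tva] add [fhl,zhixd,kueqs] -> 11 lines: inv xwqo vdv gebu yofcp fhl zhixd kueqs hxh zhdei rda
Hunk 3: at line 3 remove [yofcp] add [qfh,uja] -> 12 lines: inv xwqo vdv gebu qfh uja fhl zhixd kueqs hxh zhdei rda
Hunk 4: at line 8 remove [hxh] add [mbzfo,dovr,vve] -> 14 lines: inv xwqo vdv gebu qfh uja fhl zhixd kueqs mbzfo dovr vve zhdei rda
Hunk 5: at line 9 remove [dovr] add [box,slv,vnze] -> 16 lines: inv xwqo vdv gebu qfh uja fhl zhixd kueqs mbzfo box slv vnze vve zhdei rda
Hunk 6: at line 9 remove [box,slv] add [zciu,wwxok,dddy] -> 17 lines: inv xwqo vdv gebu qfh uja fhl zhixd kueqs mbzfo zciu wwxok dddy vnze vve zhdei rda
Hunk 7: at line 11 remove [wwxok,dddy,vnze] add [yesyl,gbqij,upaob] -> 17 lines: inv xwqo vdv gebu qfh uja fhl zhixd kueqs mbzfo zciu yesyl gbqij upaob vve zhdei rda

Answer: inv
xwqo
vdv
gebu
qfh
uja
fhl
zhixd
kueqs
mbzfo
zciu
yesyl
gbqij
upaob
vve
zhdei
rda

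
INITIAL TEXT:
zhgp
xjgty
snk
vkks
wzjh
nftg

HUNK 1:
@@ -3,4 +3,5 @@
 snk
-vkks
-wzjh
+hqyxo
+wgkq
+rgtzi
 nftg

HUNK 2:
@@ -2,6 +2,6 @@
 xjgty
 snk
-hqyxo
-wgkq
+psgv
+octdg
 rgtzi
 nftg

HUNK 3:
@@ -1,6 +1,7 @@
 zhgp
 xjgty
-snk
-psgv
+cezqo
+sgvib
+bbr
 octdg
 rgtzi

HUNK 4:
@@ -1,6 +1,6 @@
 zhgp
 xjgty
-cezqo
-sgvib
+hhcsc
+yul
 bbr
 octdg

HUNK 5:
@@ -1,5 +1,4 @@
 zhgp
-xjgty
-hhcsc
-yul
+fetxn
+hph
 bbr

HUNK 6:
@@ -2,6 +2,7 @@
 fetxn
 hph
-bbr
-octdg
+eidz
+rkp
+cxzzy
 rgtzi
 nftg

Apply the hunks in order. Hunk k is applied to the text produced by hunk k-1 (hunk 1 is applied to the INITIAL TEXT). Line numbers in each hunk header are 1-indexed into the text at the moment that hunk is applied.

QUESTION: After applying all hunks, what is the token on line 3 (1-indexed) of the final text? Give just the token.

Hunk 1: at line 3 remove [vkks,wzjh] add [hqyxo,wgkq,rgtzi] -> 7 lines: zhgp xjgty snk hqyxo wgkq rgtzi nftg
Hunk 2: at line 2 remove [hqyxo,wgkq] add [psgv,octdg] -> 7 lines: zhgp xjgty snk psgv octdg rgtzi nftg
Hunk 3: at line 1 remove [snk,psgv] add [cezqo,sgvib,bbr] -> 8 lines: zhgp xjgty cezqo sgvib bbr octdg rgtzi nftg
Hunk 4: at line 1 remove [cezqo,sgvib] add [hhcsc,yul] -> 8 lines: zhgp xjgty hhcsc yul bbr octdg rgtzi nftg
Hunk 5: at line 1 remove [xjgty,hhcsc,yul] add [fetxn,hph] -> 7 lines: zhgp fetxn hph bbr octdg rgtzi nftg
Hunk 6: at line 2 remove [bbr,octdg] add [eidz,rkp,cxzzy] -> 8 lines: zhgp fetxn hph eidz rkp cxzzy rgtzi nftg
Final line 3: hph

Answer: hph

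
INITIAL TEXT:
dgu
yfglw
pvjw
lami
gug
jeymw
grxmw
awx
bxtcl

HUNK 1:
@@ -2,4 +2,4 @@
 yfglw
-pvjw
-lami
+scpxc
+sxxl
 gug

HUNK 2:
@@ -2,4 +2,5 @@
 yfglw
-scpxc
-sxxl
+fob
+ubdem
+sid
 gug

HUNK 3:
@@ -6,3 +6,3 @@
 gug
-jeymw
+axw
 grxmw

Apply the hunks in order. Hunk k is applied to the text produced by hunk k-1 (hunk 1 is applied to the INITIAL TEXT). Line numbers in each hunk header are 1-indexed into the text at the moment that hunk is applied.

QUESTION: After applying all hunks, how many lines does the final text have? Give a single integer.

Answer: 10

Derivation:
Hunk 1: at line 2 remove [pvjw,lami] add [scpxc,sxxl] -> 9 lines: dgu yfglw scpxc sxxl gug jeymw grxmw awx bxtcl
Hunk 2: at line 2 remove [scpxc,sxxl] add [fob,ubdem,sid] -> 10 lines: dgu yfglw fob ubdem sid gug jeymw grxmw awx bxtcl
Hunk 3: at line 6 remove [jeymw] add [axw] -> 10 lines: dgu yfglw fob ubdem sid gug axw grxmw awx bxtcl
Final line count: 10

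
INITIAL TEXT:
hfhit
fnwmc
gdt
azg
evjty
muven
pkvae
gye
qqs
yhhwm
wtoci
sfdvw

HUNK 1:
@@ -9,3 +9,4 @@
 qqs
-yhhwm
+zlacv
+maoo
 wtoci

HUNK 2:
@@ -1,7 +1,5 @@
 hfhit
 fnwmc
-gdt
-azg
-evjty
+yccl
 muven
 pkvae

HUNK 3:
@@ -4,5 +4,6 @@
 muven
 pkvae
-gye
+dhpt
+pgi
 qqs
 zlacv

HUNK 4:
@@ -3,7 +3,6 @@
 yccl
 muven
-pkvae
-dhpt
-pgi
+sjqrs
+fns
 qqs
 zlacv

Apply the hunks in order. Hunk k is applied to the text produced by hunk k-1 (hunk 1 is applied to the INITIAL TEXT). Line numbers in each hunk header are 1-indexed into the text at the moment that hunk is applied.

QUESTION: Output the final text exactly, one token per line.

Hunk 1: at line 9 remove [yhhwm] add [zlacv,maoo] -> 13 lines: hfhit fnwmc gdt azg evjty muven pkvae gye qqs zlacv maoo wtoci sfdvw
Hunk 2: at line 1 remove [gdt,azg,evjty] add [yccl] -> 11 lines: hfhit fnwmc yccl muven pkvae gye qqs zlacv maoo wtoci sfdvw
Hunk 3: at line 4 remove [gye] add [dhpt,pgi] -> 12 lines: hfhit fnwmc yccl muven pkvae dhpt pgi qqs zlacv maoo wtoci sfdvw
Hunk 4: at line 3 remove [pkvae,dhpt,pgi] add [sjqrs,fns] -> 11 lines: hfhit fnwmc yccl muven sjqrs fns qqs zlacv maoo wtoci sfdvw

Answer: hfhit
fnwmc
yccl
muven
sjqrs
fns
qqs
zlacv
maoo
wtoci
sfdvw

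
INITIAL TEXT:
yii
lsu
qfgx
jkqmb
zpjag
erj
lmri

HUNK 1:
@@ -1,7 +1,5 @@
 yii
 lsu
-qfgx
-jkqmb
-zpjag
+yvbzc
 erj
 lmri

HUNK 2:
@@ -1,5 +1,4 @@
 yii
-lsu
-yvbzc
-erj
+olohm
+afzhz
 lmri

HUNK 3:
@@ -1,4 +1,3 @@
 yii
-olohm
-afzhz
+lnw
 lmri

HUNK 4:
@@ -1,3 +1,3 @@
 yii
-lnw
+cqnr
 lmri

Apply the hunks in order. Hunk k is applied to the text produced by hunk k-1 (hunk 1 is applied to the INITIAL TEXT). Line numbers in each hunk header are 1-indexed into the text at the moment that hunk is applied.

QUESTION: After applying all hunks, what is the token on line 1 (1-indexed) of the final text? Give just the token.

Answer: yii

Derivation:
Hunk 1: at line 1 remove [qfgx,jkqmb,zpjag] add [yvbzc] -> 5 lines: yii lsu yvbzc erj lmri
Hunk 2: at line 1 remove [lsu,yvbzc,erj] add [olohm,afzhz] -> 4 lines: yii olohm afzhz lmri
Hunk 3: at line 1 remove [olohm,afzhz] add [lnw] -> 3 lines: yii lnw lmri
Hunk 4: at line 1 remove [lnw] add [cqnr] -> 3 lines: yii cqnr lmri
Final line 1: yii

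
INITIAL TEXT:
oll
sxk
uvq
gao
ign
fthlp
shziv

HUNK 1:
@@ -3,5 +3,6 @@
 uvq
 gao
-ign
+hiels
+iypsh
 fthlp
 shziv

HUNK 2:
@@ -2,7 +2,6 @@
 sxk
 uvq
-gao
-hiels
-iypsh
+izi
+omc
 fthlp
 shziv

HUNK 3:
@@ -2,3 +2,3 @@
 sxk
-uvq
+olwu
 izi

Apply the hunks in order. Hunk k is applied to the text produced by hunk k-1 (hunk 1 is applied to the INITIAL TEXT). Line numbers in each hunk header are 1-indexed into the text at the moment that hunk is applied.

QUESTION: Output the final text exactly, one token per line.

Hunk 1: at line 3 remove [ign] add [hiels,iypsh] -> 8 lines: oll sxk uvq gao hiels iypsh fthlp shziv
Hunk 2: at line 2 remove [gao,hiels,iypsh] add [izi,omc] -> 7 lines: oll sxk uvq izi omc fthlp shziv
Hunk 3: at line 2 remove [uvq] add [olwu] -> 7 lines: oll sxk olwu izi omc fthlp shziv

Answer: oll
sxk
olwu
izi
omc
fthlp
shziv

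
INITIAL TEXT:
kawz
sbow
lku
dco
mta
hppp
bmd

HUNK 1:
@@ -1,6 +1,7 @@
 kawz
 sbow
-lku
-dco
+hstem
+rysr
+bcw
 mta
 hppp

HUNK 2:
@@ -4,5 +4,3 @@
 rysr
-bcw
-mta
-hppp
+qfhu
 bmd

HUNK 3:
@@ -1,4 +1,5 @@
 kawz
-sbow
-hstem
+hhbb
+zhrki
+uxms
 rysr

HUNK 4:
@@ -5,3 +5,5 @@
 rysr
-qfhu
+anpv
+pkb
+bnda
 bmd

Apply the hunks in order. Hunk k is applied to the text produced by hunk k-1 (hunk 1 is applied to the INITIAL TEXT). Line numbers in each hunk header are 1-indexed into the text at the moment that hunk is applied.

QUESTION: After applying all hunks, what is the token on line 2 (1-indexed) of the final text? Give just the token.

Hunk 1: at line 1 remove [lku,dco] add [hstem,rysr,bcw] -> 8 lines: kawz sbow hstem rysr bcw mta hppp bmd
Hunk 2: at line 4 remove [bcw,mta,hppp] add [qfhu] -> 6 lines: kawz sbow hstem rysr qfhu bmd
Hunk 3: at line 1 remove [sbow,hstem] add [hhbb,zhrki,uxms] -> 7 lines: kawz hhbb zhrki uxms rysr qfhu bmd
Hunk 4: at line 5 remove [qfhu] add [anpv,pkb,bnda] -> 9 lines: kawz hhbb zhrki uxms rysr anpv pkb bnda bmd
Final line 2: hhbb

Answer: hhbb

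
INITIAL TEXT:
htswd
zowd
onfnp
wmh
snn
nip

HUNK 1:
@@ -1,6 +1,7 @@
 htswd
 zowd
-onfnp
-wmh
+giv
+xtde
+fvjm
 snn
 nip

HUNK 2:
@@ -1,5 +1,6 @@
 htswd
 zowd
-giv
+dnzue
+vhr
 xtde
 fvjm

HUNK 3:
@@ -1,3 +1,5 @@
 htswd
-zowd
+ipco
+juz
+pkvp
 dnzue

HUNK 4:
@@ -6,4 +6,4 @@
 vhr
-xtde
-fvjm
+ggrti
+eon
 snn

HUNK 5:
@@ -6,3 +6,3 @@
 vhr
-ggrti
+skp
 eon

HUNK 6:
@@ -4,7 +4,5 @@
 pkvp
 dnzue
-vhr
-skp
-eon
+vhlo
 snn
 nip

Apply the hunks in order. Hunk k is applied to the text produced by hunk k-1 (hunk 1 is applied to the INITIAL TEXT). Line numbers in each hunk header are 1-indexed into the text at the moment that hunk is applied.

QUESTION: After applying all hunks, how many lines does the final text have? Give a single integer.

Hunk 1: at line 1 remove [onfnp,wmh] add [giv,xtde,fvjm] -> 7 lines: htswd zowd giv xtde fvjm snn nip
Hunk 2: at line 1 remove [giv] add [dnzue,vhr] -> 8 lines: htswd zowd dnzue vhr xtde fvjm snn nip
Hunk 3: at line 1 remove [zowd] add [ipco,juz,pkvp] -> 10 lines: htswd ipco juz pkvp dnzue vhr xtde fvjm snn nip
Hunk 4: at line 6 remove [xtde,fvjm] add [ggrti,eon] -> 10 lines: htswd ipco juz pkvp dnzue vhr ggrti eon snn nip
Hunk 5: at line 6 remove [ggrti] add [skp] -> 10 lines: htswd ipco juz pkvp dnzue vhr skp eon snn nip
Hunk 6: at line 4 remove [vhr,skp,eon] add [vhlo] -> 8 lines: htswd ipco juz pkvp dnzue vhlo snn nip
Final line count: 8

Answer: 8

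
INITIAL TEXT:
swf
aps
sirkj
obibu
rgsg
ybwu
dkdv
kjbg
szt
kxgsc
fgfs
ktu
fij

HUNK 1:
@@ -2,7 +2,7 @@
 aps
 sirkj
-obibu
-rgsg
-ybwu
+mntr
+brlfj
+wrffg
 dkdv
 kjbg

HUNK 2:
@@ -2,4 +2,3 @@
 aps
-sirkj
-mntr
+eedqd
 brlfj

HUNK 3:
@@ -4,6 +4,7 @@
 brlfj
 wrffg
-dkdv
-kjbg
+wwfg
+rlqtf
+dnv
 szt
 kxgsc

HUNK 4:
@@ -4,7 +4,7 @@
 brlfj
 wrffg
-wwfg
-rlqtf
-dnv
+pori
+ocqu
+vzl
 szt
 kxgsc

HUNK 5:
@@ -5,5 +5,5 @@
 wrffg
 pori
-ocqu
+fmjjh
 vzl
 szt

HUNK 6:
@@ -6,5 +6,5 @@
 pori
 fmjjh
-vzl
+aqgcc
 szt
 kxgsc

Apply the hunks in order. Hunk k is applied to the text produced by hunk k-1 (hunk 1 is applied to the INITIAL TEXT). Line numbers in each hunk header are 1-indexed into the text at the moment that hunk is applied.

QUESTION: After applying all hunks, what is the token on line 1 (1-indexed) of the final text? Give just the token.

Answer: swf

Derivation:
Hunk 1: at line 2 remove [obibu,rgsg,ybwu] add [mntr,brlfj,wrffg] -> 13 lines: swf aps sirkj mntr brlfj wrffg dkdv kjbg szt kxgsc fgfs ktu fij
Hunk 2: at line 2 remove [sirkj,mntr] add [eedqd] -> 12 lines: swf aps eedqd brlfj wrffg dkdv kjbg szt kxgsc fgfs ktu fij
Hunk 3: at line 4 remove [dkdv,kjbg] add [wwfg,rlqtf,dnv] -> 13 lines: swf aps eedqd brlfj wrffg wwfg rlqtf dnv szt kxgsc fgfs ktu fij
Hunk 4: at line 4 remove [wwfg,rlqtf,dnv] add [pori,ocqu,vzl] -> 13 lines: swf aps eedqd brlfj wrffg pori ocqu vzl szt kxgsc fgfs ktu fij
Hunk 5: at line 5 remove [ocqu] add [fmjjh] -> 13 lines: swf aps eedqd brlfj wrffg pori fmjjh vzl szt kxgsc fgfs ktu fij
Hunk 6: at line 6 remove [vzl] add [aqgcc] -> 13 lines: swf aps eedqd brlfj wrffg pori fmjjh aqgcc szt kxgsc fgfs ktu fij
Final line 1: swf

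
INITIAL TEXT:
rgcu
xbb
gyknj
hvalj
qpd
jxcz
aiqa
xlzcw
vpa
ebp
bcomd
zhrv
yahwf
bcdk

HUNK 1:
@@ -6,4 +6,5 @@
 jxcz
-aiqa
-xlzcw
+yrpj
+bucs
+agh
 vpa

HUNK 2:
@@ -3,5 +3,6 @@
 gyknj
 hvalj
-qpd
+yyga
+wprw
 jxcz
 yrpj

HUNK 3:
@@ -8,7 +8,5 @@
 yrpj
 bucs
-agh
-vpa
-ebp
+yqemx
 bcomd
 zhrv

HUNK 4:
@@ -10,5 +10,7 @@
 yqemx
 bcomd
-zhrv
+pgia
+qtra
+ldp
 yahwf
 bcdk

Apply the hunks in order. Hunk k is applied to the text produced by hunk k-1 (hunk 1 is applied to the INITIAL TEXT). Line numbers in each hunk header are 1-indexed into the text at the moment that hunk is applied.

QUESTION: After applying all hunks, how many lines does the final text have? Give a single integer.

Answer: 16

Derivation:
Hunk 1: at line 6 remove [aiqa,xlzcw] add [yrpj,bucs,agh] -> 15 lines: rgcu xbb gyknj hvalj qpd jxcz yrpj bucs agh vpa ebp bcomd zhrv yahwf bcdk
Hunk 2: at line 3 remove [qpd] add [yyga,wprw] -> 16 lines: rgcu xbb gyknj hvalj yyga wprw jxcz yrpj bucs agh vpa ebp bcomd zhrv yahwf bcdk
Hunk 3: at line 8 remove [agh,vpa,ebp] add [yqemx] -> 14 lines: rgcu xbb gyknj hvalj yyga wprw jxcz yrpj bucs yqemx bcomd zhrv yahwf bcdk
Hunk 4: at line 10 remove [zhrv] add [pgia,qtra,ldp] -> 16 lines: rgcu xbb gyknj hvalj yyga wprw jxcz yrpj bucs yqemx bcomd pgia qtra ldp yahwf bcdk
Final line count: 16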